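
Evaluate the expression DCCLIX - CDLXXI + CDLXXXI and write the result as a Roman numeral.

DCCLIX = 759, CDLXXI = 471, CDLXXXI = 481
759 - 471 = 288
288 + 481 = 769

DCCLXIX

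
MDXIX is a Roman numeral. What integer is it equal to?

MDXIX: M=1000, D=500, X=10, IX=9
1000 + 500 + 10 + 9 = 1519

1519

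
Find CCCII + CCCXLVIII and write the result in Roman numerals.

CCCII = 302
CCCXLVIII = 348
302 + 348 = 650

DCL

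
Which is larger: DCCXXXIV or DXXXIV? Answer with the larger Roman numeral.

DCCXXXIV = 734
DXXXIV = 534
734 is larger

DCCXXXIV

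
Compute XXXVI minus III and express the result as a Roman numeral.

XXXVI = 36
III = 3
36 - 3 = 33

XXXIII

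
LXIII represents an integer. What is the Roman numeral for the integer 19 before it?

LXIII = 63
63 - 19 = 44

XLIV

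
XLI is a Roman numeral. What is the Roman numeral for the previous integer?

XLI = 41, so the previous integer is 41 - 1 = 40

XL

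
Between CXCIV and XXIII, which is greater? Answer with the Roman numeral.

CXCIV = 194
XXIII = 23
194 is larger

CXCIV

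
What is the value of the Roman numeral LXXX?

LXXX: L=50, X=10, X=10, X=10
50 + 10 + 10 + 10 = 80

80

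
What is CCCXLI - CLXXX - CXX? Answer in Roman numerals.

CCCXLI = 341, CLXXX = 180, CXX = 120
341 - 180 = 161
161 - 120 = 41

XLI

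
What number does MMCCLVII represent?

MMCCLVII: M=1000, M=1000, C=100, C=100, L=50, V=5, I=1, I=1
1000 + 1000 + 100 + 100 + 50 + 5 + 1 + 1 = 2257

2257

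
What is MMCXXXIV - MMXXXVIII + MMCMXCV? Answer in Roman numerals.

MMCXXXIV = 2134, MMXXXVIII = 2038, MMCMXCV = 2995
2134 - 2038 = 96
96 + 2995 = 3091

MMMXCI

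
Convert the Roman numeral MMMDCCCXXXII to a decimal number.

MMMDCCCXXXII: M=1000, M=1000, M=1000, D=500, C=100, C=100, C=100, X=10, X=10, X=10, I=1, I=1
1000 + 1000 + 1000 + 500 + 100 + 100 + 100 + 10 + 10 + 10 + 1 + 1 = 3832

3832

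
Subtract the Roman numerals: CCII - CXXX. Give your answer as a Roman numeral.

CCII = 202
CXXX = 130
202 - 130 = 72

LXXII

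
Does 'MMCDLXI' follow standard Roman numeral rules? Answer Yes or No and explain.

'MMCDLXI': Check the rules: uses only the symbols I, V, X, L, C, D, M; no symbol is repeated more than three times in a row; V, L and D each appear at most once; the only place a smaller symbol precedes a larger one is the allowed subtractive pair CD, the symbol right after such a pair (if any) is smaller than the pair's first symbol, and otherwise the values never increase from left to right. Value: M (1000) + M (1000) + CD (400) + L (50) + X (10) + I (1) = 2461. So it is a valid standard Roman numeral.

Yes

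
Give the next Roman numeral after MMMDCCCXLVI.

MMMDCCCXLVI = 3846, so the next integer is 3846 + 1 = 3847

MMMDCCCXLVII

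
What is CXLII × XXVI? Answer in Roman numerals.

CXLII = 142
XXVI = 26
142 × 26 = 3692

MMMDCXCII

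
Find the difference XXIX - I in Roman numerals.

XXIX = 29
I = 1
29 - 1 = 28

XXVIII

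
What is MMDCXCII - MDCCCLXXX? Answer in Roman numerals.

MMDCXCII = 2692
MDCCCLXXX = 1880
2692 - 1880 = 812

DCCCXII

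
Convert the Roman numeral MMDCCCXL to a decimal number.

MMDCCCXL: M=1000, M=1000, D=500, C=100, C=100, C=100, XL=40
1000 + 1000 + 500 + 100 + 100 + 100 + 40 = 2840

2840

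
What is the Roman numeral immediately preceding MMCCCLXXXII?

MMCCCLXXXII = 2382, so the previous integer is 2382 - 1 = 2381

MMCCCLXXXI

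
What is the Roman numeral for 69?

Convert 69 to Roman numerals:
  69 contains 1×50 (L)
  19 contains 1×10 (X)
  9 contains 1×9 (IX)

LXIX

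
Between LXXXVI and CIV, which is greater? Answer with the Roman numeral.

LXXXVI = 86
CIV = 104
104 is larger

CIV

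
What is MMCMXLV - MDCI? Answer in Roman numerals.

MMCMXLV = 2945
MDCI = 1601
2945 - 1601 = 1344

MCCCXLIV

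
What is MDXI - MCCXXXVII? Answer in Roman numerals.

MDXI = 1511
MCCXXXVII = 1237
1511 - 1237 = 274

CCLXXIV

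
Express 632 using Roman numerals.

Convert 632 to Roman numerals:
  632 contains 1×500 (D)
  132 contains 1×100 (C)
  32 contains 3×10 (XXX)
  2 contains 2×1 (II)

DCXXXII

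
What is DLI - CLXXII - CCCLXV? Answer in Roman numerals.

DLI = 551, CLXXII = 172, CCCLXV = 365
551 - 172 = 379
379 - 365 = 14

XIV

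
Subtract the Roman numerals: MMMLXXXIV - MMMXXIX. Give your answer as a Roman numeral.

MMMLXXXIV = 3084
MMMXXIX = 3029
3084 - 3029 = 55

LV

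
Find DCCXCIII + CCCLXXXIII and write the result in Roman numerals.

DCCXCIII = 793
CCCLXXXIII = 383
793 + 383 = 1176

MCLXXVI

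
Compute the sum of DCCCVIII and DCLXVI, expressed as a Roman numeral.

DCCCVIII = 808
DCLXVI = 666
808 + 666 = 1474

MCDLXXIV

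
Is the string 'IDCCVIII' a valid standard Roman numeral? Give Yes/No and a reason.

'IDCCVIII': Invalid subtractive combination: ID

No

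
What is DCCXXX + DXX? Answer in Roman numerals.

DCCXXX = 730
DXX = 520
730 + 520 = 1250

MCCL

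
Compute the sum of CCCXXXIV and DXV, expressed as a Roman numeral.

CCCXXXIV = 334
DXV = 515
334 + 515 = 849

DCCCXLIX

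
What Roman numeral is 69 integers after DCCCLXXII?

DCCCLXXII = 872
872 + 69 = 941

CMXLI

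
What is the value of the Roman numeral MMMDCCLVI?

MMMDCCLVI: M=1000, M=1000, M=1000, D=500, C=100, C=100, L=50, V=5, I=1
1000 + 1000 + 1000 + 500 + 100 + 100 + 50 + 5 + 1 = 3756

3756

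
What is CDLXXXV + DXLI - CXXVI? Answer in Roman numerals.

CDLXXXV = 485, DXLI = 541, CXXVI = 126
485 + 541 = 1026
1026 - 126 = 900

CM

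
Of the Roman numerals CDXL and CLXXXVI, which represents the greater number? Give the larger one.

CDXL = 440
CLXXXVI = 186
440 is larger

CDXL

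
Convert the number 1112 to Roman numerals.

Convert 1112 to Roman numerals:
  1112 contains 1×1000 (M)
  112 contains 1×100 (C)
  12 contains 1×10 (X)
  2 contains 2×1 (II)

MCXII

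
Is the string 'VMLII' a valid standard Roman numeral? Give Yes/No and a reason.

'VMLII': Invalid subtractive combination: VM

No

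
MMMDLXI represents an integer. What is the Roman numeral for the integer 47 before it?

MMMDLXI = 3561
3561 - 47 = 3514

MMMDXIV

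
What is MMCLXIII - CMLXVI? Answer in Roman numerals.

MMCLXIII = 2163
CMLXVI = 966
2163 - 966 = 1197

MCXCVII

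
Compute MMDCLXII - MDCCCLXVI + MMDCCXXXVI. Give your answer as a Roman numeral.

MMDCLXII = 2662, MDCCCLXVI = 1866, MMDCCXXXVI = 2736
2662 - 1866 = 796
796 + 2736 = 3532

MMMDXXXII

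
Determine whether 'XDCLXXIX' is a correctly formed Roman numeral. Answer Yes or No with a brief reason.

'XDCLXXIX': Invalid subtractive combination: XD

No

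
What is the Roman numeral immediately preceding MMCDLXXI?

MMCDLXXI = 2471; previous is 2470

MMCDLXX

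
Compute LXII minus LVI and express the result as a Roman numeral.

LXII = 62
LVI = 56
62 - 56 = 6

VI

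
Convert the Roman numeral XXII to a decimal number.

XXII: X=10, X=10, I=1, I=1
10 + 10 + 1 + 1 = 22

22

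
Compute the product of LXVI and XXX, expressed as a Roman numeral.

LXVI = 66
XXX = 30
66 × 30 = 1980

MCMLXXX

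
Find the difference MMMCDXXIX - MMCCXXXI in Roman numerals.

MMMCDXXIX = 3429
MMCCXXXI = 2231
3429 - 2231 = 1198

MCXCVIII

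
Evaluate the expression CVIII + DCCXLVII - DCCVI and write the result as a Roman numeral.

CVIII = 108, DCCXLVII = 747, DCCVI = 706
108 + 747 = 855
855 - 706 = 149

CXLIX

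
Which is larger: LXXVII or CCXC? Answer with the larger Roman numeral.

LXXVII = 77
CCXC = 290
290 is larger

CCXC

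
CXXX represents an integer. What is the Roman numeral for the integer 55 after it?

CXXX = 130
130 + 55 = 185

CLXXXV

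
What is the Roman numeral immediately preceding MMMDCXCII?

MMMDCXCII = 3692; previous is 3691

MMMDCXCI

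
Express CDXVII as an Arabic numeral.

CDXVII: CD=400, X=10, V=5, I=1, I=1
400 + 10 + 5 + 1 + 1 = 417

417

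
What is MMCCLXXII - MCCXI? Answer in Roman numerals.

MMCCLXXII = 2272
MCCXI = 1211
2272 - 1211 = 1061

MLXI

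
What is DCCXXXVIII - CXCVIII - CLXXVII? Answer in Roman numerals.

DCCXXXVIII = 738, CXCVIII = 198, CLXXVII = 177
738 - 198 = 540
540 - 177 = 363

CCCLXIII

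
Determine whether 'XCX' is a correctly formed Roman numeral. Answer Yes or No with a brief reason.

'XCX': X cannot come right after the subtractive pair XC: once X is subtracted in XC, the next symbol must be smaller than X

No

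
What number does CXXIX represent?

CXXIX: C=100, X=10, X=10, IX=9
100 + 10 + 10 + 9 = 129

129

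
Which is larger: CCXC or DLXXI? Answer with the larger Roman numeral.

CCXC = 290
DLXXI = 571
571 is larger

DLXXI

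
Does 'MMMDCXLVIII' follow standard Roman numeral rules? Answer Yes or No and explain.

'MMMDCXLVIII': Check the rules: uses only the symbols I, V, X, L, C, D, M; no symbol is repeated more than three times in a row; V, L and D each appear at most once; the only place a smaller symbol precedes a larger one is the allowed subtractive pair XL, the symbol right after such a pair (if any) is smaller than the pair's first symbol, and otherwise the values never increase from left to right. Value: M (1000) + M (1000) + M (1000) + D (500) + C (100) + XL (40) + V (5) + I (1) + I (1) + I (1) = 3648. So it is a valid standard Roman numeral.

Yes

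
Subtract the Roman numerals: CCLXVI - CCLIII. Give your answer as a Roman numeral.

CCLXVI = 266
CCLIII = 253
266 - 253 = 13

XIII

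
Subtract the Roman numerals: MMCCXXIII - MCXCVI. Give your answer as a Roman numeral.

MMCCXXIII = 2223
MCXCVI = 1196
2223 - 1196 = 1027

MXXVII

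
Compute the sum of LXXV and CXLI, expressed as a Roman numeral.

LXXV = 75
CXLI = 141
75 + 141 = 216

CCXVI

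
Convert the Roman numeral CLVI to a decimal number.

CLVI: C=100, L=50, V=5, I=1
100 + 50 + 5 + 1 = 156

156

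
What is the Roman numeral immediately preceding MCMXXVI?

MCMXXVI = 1926, so the previous integer is 1926 - 1 = 1925

MCMXXV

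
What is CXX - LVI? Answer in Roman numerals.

CXX = 120
LVI = 56
120 - 56 = 64

LXIV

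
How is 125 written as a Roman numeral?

Convert 125 to Roman numerals:
  125 contains 1×100 (C)
  25 contains 2×10 (XX)
  5 contains 1×5 (V)

CXXV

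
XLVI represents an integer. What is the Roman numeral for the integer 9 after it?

XLVI = 46
46 + 9 = 55

LV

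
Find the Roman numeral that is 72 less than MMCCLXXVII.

MMCCLXXVII = 2277
2277 - 72 = 2205

MMCCV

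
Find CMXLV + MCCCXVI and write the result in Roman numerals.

CMXLV = 945
MCCCXVI = 1316
945 + 1316 = 2261

MMCCLXI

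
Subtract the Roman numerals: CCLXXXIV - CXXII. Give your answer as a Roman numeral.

CCLXXXIV = 284
CXXII = 122
284 - 122 = 162

CLXII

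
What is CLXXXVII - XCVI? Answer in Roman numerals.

CLXXXVII = 187
XCVI = 96
187 - 96 = 91

XCI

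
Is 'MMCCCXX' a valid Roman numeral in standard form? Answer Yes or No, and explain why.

'MMCCCXX': Check the rules: uses only the symbols I, V, X, L, C, D, M; no symbol is repeated more than three times in a row; V, L and D each appear at most once; no smaller symbol precedes a larger one (values never increase from left to right). Value: M (1000) + M (1000) + C (100) + C (100) + C (100) + X (10) + X (10) = 2320. So it is a valid standard Roman numeral.

Yes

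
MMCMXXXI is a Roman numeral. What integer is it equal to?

MMCMXXXI: M=1000, M=1000, CM=900, X=10, X=10, X=10, I=1
1000 + 1000 + 900 + 10 + 10 + 10 + 1 = 2931

2931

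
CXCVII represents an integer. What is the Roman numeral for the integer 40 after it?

CXCVII = 197
197 + 40 = 237

CCXXXVII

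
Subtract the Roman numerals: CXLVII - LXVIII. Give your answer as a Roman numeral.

CXLVII = 147
LXVIII = 68
147 - 68 = 79

LXXIX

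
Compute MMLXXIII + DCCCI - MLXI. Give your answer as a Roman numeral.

MMLXXIII = 2073, DCCCI = 801, MLXI = 1061
2073 + 801 = 2874
2874 - 1061 = 1813

MDCCCXIII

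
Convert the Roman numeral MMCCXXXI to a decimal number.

MMCCXXXI: M=1000, M=1000, C=100, C=100, X=10, X=10, X=10, I=1
1000 + 1000 + 100 + 100 + 10 + 10 + 10 + 1 = 2231

2231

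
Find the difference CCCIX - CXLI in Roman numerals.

CCCIX = 309
CXLI = 141
309 - 141 = 168

CLXVIII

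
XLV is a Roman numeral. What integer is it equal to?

XLV: XL=40, V=5
40 + 5 = 45

45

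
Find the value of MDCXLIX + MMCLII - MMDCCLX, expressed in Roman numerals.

MDCXLIX = 1649, MMCLII = 2152, MMDCCLX = 2760
1649 + 2152 = 3801
3801 - 2760 = 1041

MXLI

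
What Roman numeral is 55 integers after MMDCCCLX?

MMDCCCLX = 2860
2860 + 55 = 2915

MMCMXV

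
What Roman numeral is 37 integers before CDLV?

CDLV = 455
455 - 37 = 418

CDXVIII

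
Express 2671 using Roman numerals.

Convert 2671 to Roman numerals:
  2671 contains 2×1000 (MM)
  671 contains 1×500 (D)
  171 contains 1×100 (C)
  71 contains 1×50 (L)
  21 contains 2×10 (XX)
  1 contains 1×1 (I)

MMDCLXXI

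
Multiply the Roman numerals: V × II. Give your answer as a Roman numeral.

V = 5
II = 2
5 × 2 = 10

X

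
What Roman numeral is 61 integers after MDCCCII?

MDCCCII = 1802
1802 + 61 = 1863

MDCCCLXIII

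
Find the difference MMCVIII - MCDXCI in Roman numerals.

MMCVIII = 2108
MCDXCI = 1491
2108 - 1491 = 617

DCXVII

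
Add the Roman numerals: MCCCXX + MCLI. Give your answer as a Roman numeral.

MCCCXX = 1320
MCLI = 1151
1320 + 1151 = 2471

MMCDLXXI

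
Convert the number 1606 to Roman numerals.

Convert 1606 to Roman numerals:
  1606 contains 1×1000 (M)
  606 contains 1×500 (D)
  106 contains 1×100 (C)
  6 contains 1×5 (V)
  1 contains 1×1 (I)

MDCVI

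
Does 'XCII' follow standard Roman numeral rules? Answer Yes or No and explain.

'XCII': Check the rules: uses only the symbols I, V, X, L, C, D, M; no symbol is repeated more than three times in a row; V, L and D each appear at most once; the only place a smaller symbol precedes a larger one is the allowed subtractive pair XC, the symbol right after such a pair (if any) is smaller than the pair's first symbol, and otherwise the values never increase from left to right. Value: XC (90) + I (1) + I (1) = 92. So it is a valid standard Roman numeral.

Yes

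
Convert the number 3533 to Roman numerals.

Convert 3533 to Roman numerals:
  3533 contains 3×1000 (MMM)
  533 contains 1×500 (D)
  33 contains 3×10 (XXX)
  3 contains 3×1 (III)

MMMDXXXIII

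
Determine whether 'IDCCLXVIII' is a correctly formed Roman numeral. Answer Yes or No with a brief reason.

'IDCCLXVIII': Invalid subtractive combination: ID

No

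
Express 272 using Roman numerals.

Convert 272 to Roman numerals:
  272 contains 2×100 (CC)
  72 contains 1×50 (L)
  22 contains 2×10 (XX)
  2 contains 2×1 (II)

CCLXXII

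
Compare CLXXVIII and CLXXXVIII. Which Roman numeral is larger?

CLXXVIII = 178
CLXXXVIII = 188
188 is larger

CLXXXVIII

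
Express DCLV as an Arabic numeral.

DCLV: D=500, C=100, L=50, V=5
500 + 100 + 50 + 5 = 655

655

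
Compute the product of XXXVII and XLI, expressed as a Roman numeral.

XXXVII = 37
XLI = 41
37 × 41 = 1517

MDXVII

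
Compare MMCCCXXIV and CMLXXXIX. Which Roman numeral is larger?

MMCCCXXIV = 2324
CMLXXXIX = 989
2324 is larger

MMCCCXXIV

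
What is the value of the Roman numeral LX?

LX: L=50, X=10
50 + 10 = 60

60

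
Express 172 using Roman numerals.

Convert 172 to Roman numerals:
  172 contains 1×100 (C)
  72 contains 1×50 (L)
  22 contains 2×10 (XX)
  2 contains 2×1 (II)

CLXXII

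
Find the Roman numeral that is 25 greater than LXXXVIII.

LXXXVIII = 88
88 + 25 = 113

CXIII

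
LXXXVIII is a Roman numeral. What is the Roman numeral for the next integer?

LXXXVIII = 88, so the next integer is 88 + 1 = 89

LXXXIX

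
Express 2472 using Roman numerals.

Convert 2472 to Roman numerals:
  2472 contains 2×1000 (MM)
  472 contains 1×400 (CD)
  72 contains 1×50 (L)
  22 contains 2×10 (XX)
  2 contains 2×1 (II)

MMCDLXXII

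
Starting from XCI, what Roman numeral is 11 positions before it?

XCI = 91
91 - 11 = 80

LXXX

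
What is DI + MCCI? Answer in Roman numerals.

DI = 501
MCCI = 1201
501 + 1201 = 1702

MDCCII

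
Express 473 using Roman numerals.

Convert 473 to Roman numerals:
  473 contains 1×400 (CD)
  73 contains 1×50 (L)
  23 contains 2×10 (XX)
  3 contains 3×1 (III)

CDLXXIII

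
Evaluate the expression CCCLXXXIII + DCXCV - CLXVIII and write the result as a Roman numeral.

CCCLXXXIII = 383, DCXCV = 695, CLXVIII = 168
383 + 695 = 1078
1078 - 168 = 910

CMX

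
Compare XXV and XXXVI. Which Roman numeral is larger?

XXV = 25
XXXVI = 36
36 is larger

XXXVI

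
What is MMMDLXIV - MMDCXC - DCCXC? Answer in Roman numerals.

MMMDLXIV = 3564, MMDCXC = 2690, DCCXC = 790
3564 - 2690 = 874
874 - 790 = 84

LXXXIV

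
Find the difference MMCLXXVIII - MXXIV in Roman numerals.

MMCLXXVIII = 2178
MXXIV = 1024
2178 - 1024 = 1154

MCLIV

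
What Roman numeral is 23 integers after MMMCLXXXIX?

MMMCLXXXIX = 3189
3189 + 23 = 3212

MMMCCXII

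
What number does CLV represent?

CLV: C=100, L=50, V=5
100 + 50 + 5 = 155

155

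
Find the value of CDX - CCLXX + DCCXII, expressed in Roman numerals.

CDX = 410, CCLXX = 270, DCCXII = 712
410 - 270 = 140
140 + 712 = 852

DCCCLII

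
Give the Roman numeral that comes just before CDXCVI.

CDXCVI = 496; previous is 495

CDXCV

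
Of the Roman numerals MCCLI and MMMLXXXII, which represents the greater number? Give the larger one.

MCCLI = 1251
MMMLXXXII = 3082
3082 is larger

MMMLXXXII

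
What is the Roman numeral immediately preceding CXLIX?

CXLIX = 149; previous is 148

CXLVIII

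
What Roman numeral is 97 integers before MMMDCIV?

MMMDCIV = 3604
3604 - 97 = 3507

MMMDVII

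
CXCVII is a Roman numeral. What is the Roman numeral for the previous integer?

CXCVII = 197; previous is 196

CXCVI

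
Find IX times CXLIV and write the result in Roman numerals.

IX = 9
CXLIV = 144
9 × 144 = 1296

MCCXCVI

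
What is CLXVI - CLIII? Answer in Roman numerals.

CLXVI = 166
CLIII = 153
166 - 153 = 13

XIII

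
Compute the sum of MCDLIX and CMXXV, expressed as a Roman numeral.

MCDLIX = 1459
CMXXV = 925
1459 + 925 = 2384

MMCCCLXXXIV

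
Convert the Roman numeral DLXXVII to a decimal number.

DLXXVII: D=500, L=50, X=10, X=10, V=5, I=1, I=1
500 + 50 + 10 + 10 + 5 + 1 + 1 = 577

577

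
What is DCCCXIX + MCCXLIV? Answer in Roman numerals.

DCCCXIX = 819
MCCXLIV = 1244
819 + 1244 = 2063

MMLXIII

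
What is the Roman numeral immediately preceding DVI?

DVI = 506, so the previous integer is 506 - 1 = 505

DV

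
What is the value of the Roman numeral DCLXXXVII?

DCLXXXVII: D=500, C=100, L=50, X=10, X=10, X=10, V=5, I=1, I=1
500 + 100 + 50 + 10 + 10 + 10 + 5 + 1 + 1 = 687

687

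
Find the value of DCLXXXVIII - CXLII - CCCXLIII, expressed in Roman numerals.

DCLXXXVIII = 688, CXLII = 142, CCCXLIII = 343
688 - 142 = 546
546 - 343 = 203

CCIII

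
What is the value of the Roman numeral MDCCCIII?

MDCCCIII: M=1000, D=500, C=100, C=100, C=100, I=1, I=1, I=1
1000 + 500 + 100 + 100 + 100 + 1 + 1 + 1 = 1803

1803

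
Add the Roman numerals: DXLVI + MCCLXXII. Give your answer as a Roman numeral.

DXLVI = 546
MCCLXXII = 1272
546 + 1272 = 1818

MDCCCXVIII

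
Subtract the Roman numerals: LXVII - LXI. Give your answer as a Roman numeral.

LXVII = 67
LXI = 61
67 - 61 = 6

VI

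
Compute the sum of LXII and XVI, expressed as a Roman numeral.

LXII = 62
XVI = 16
62 + 16 = 78

LXXVIII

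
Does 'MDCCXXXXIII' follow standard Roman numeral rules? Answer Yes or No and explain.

'MDCCXXXXIII': More than 3 consecutive X's

No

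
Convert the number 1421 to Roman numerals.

Convert 1421 to Roman numerals:
  1421 contains 1×1000 (M)
  421 contains 1×400 (CD)
  21 contains 2×10 (XX)
  1 contains 1×1 (I)

MCDXXI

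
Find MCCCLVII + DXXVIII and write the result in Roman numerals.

MCCCLVII = 1357
DXXVIII = 528
1357 + 528 = 1885

MDCCCLXXXV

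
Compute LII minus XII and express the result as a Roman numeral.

LII = 52
XII = 12
52 - 12 = 40

XL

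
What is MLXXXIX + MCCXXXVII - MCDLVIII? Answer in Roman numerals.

MLXXXIX = 1089, MCCXXXVII = 1237, MCDLVIII = 1458
1089 + 1237 = 2326
2326 - 1458 = 868

DCCCLXVIII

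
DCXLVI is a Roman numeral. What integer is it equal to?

DCXLVI: D=500, C=100, XL=40, V=5, I=1
500 + 100 + 40 + 5 + 1 = 646

646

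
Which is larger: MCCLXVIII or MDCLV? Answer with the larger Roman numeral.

MCCLXVIII = 1268
MDCLV = 1655
1655 is larger

MDCLV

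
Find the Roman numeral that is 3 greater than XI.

XI = 11
11 + 3 = 14

XIV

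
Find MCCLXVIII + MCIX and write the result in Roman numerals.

MCCLXVIII = 1268
MCIX = 1109
1268 + 1109 = 2377

MMCCCLXXVII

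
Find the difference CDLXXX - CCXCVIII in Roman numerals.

CDLXXX = 480
CCXCVIII = 298
480 - 298 = 182

CLXXXII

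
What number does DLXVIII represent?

DLXVIII: D=500, L=50, X=10, V=5, I=1, I=1, I=1
500 + 50 + 10 + 5 + 1 + 1 + 1 = 568

568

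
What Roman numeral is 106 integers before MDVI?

MDVI = 1506
1506 - 106 = 1400

MCD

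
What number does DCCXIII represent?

DCCXIII: D=500, C=100, C=100, X=10, I=1, I=1, I=1
500 + 100 + 100 + 10 + 1 + 1 + 1 = 713

713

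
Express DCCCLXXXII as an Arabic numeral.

DCCCLXXXII: D=500, C=100, C=100, C=100, L=50, X=10, X=10, X=10, I=1, I=1
500 + 100 + 100 + 100 + 50 + 10 + 10 + 10 + 1 + 1 = 882

882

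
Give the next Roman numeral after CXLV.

CXLV = 145, so the next integer is 145 + 1 = 146

CXLVI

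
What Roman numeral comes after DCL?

DCL = 650; next is 651

DCLI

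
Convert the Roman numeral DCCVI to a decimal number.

DCCVI: D=500, C=100, C=100, V=5, I=1
500 + 100 + 100 + 5 + 1 = 706

706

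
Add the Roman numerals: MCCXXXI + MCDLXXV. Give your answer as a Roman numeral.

MCCXXXI = 1231
MCDLXXV = 1475
1231 + 1475 = 2706

MMDCCVI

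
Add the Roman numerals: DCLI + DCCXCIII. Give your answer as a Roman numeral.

DCLI = 651
DCCXCIII = 793
651 + 793 = 1444

MCDXLIV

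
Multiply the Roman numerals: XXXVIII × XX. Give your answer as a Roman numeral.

XXXVIII = 38
XX = 20
38 × 20 = 760

DCCLX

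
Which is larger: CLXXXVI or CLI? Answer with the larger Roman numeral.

CLXXXVI = 186
CLI = 151
186 is larger

CLXXXVI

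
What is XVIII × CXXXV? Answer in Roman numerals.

XVIII = 18
CXXXV = 135
18 × 135 = 2430

MMCDXXX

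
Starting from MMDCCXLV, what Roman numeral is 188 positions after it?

MMDCCXLV = 2745
2745 + 188 = 2933

MMCMXXXIII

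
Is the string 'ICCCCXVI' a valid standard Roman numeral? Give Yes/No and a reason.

'ICCCCXVI': More than 3 consecutive C's

No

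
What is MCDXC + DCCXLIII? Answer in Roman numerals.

MCDXC = 1490
DCCXLIII = 743
1490 + 743 = 2233

MMCCXXXIII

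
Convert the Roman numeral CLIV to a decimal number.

CLIV: C=100, L=50, IV=4
100 + 50 + 4 = 154

154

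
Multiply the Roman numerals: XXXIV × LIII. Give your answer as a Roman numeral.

XXXIV = 34
LIII = 53
34 × 53 = 1802

MDCCCII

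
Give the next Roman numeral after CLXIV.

CLXIV = 164, so the next integer is 164 + 1 = 165

CLXV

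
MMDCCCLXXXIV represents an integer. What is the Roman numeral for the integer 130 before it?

MMDCCCLXXXIV = 2884
2884 - 130 = 2754

MMDCCLIV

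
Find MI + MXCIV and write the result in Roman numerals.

MI = 1001
MXCIV = 1094
1001 + 1094 = 2095

MMXCV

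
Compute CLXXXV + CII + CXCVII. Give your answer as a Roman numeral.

CLXXXV = 185, CII = 102, CXCVII = 197
185 + 102 = 287
287 + 197 = 484

CDLXXXIV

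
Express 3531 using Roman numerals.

Convert 3531 to Roman numerals:
  3531 contains 3×1000 (MMM)
  531 contains 1×500 (D)
  31 contains 3×10 (XXX)
  1 contains 1×1 (I)

MMMDXXXI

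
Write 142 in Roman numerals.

Convert 142 to Roman numerals:
  142 contains 1×100 (C)
  42 contains 1×40 (XL)
  2 contains 2×1 (II)

CXLII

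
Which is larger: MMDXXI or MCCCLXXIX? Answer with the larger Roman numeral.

MMDXXI = 2521
MCCCLXXIX = 1379
2521 is larger

MMDXXI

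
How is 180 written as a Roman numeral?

Convert 180 to Roman numerals:
  180 contains 1×100 (C)
  80 contains 1×50 (L)
  30 contains 3×10 (XXX)

CLXXX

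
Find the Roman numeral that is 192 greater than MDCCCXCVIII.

MDCCCXCVIII = 1898
1898 + 192 = 2090

MMXC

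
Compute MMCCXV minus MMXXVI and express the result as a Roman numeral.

MMCCXV = 2215
MMXXVI = 2026
2215 - 2026 = 189

CLXXXIX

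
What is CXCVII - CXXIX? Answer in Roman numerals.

CXCVII = 197
CXXIX = 129
197 - 129 = 68

LXVIII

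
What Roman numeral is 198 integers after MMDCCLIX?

MMDCCLIX = 2759
2759 + 198 = 2957

MMCMLVII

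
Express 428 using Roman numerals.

Convert 428 to Roman numerals:
  428 contains 1×400 (CD)
  28 contains 2×10 (XX)
  8 contains 1×5 (V)
  3 contains 3×1 (III)

CDXXVIII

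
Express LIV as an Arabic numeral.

LIV: L=50, IV=4
50 + 4 = 54

54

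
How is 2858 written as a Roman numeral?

Convert 2858 to Roman numerals:
  2858 contains 2×1000 (MM)
  858 contains 1×500 (D)
  358 contains 3×100 (CCC)
  58 contains 1×50 (L)
  8 contains 1×5 (V)
  3 contains 3×1 (III)

MMDCCCLVIII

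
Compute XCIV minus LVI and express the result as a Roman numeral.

XCIV = 94
LVI = 56
94 - 56 = 38

XXXVIII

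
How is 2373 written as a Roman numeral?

Convert 2373 to Roman numerals:
  2373 contains 2×1000 (MM)
  373 contains 3×100 (CCC)
  73 contains 1×50 (L)
  23 contains 2×10 (XX)
  3 contains 3×1 (III)

MMCCCLXXIII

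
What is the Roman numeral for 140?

Convert 140 to Roman numerals:
  140 contains 1×100 (C)
  40 contains 1×40 (XL)

CXL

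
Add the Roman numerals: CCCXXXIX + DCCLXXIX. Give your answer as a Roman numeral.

CCCXXXIX = 339
DCCLXXIX = 779
339 + 779 = 1118

MCXVIII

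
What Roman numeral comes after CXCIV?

CXCIV = 194, so the next integer is 194 + 1 = 195

CXCV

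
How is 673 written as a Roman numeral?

Convert 673 to Roman numerals:
  673 contains 1×500 (D)
  173 contains 1×100 (C)
  73 contains 1×50 (L)
  23 contains 2×10 (XX)
  3 contains 3×1 (III)

DCLXXIII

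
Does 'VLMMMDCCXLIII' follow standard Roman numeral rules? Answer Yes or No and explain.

'VLMMMDCCXLIII': L should not appear more than once

No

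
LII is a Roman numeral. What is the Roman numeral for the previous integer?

LII = 52; previous is 51

LI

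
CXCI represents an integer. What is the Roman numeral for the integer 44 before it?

CXCI = 191
191 - 44 = 147

CXLVII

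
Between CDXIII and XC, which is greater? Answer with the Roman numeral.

CDXIII = 413
XC = 90
413 is larger

CDXIII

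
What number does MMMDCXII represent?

MMMDCXII: M=1000, M=1000, M=1000, D=500, C=100, X=10, I=1, I=1
1000 + 1000 + 1000 + 500 + 100 + 10 + 1 + 1 = 3612

3612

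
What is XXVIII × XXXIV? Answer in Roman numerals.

XXVIII = 28
XXXIV = 34
28 × 34 = 952

CMLII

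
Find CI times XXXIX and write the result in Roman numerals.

CI = 101
XXXIX = 39
101 × 39 = 3939

MMMCMXXXIX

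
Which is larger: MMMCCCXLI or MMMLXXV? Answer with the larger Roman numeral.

MMMCCCXLI = 3341
MMMLXXV = 3075
3341 is larger

MMMCCCXLI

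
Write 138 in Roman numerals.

Convert 138 to Roman numerals:
  138 contains 1×100 (C)
  38 contains 3×10 (XXX)
  8 contains 1×5 (V)
  3 contains 3×1 (III)

CXXXVIII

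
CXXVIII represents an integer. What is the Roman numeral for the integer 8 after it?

CXXVIII = 128
128 + 8 = 136

CXXXVI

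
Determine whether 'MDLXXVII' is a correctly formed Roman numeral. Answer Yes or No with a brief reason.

'MDLXXVII': Check the rules: uses only the symbols I, V, X, L, C, D, M; no symbol is repeated more than three times in a row; V, L and D each appear at most once; no smaller symbol precedes a larger one (values never increase from left to right). Value: M (1000) + D (500) + L (50) + X (10) + X (10) + V (5) + I (1) + I (1) = 1577. So it is a valid standard Roman numeral.

Yes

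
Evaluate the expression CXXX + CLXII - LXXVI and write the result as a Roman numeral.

CXXX = 130, CLXII = 162, LXXVI = 76
130 + 162 = 292
292 - 76 = 216

CCXVI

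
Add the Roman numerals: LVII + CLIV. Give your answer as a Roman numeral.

LVII = 57
CLIV = 154
57 + 154 = 211

CCXI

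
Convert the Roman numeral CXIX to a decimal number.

CXIX: C=100, X=10, IX=9
100 + 10 + 9 = 119

119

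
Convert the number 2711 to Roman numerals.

Convert 2711 to Roman numerals:
  2711 contains 2×1000 (MM)
  711 contains 1×500 (D)
  211 contains 2×100 (CC)
  11 contains 1×10 (X)
  1 contains 1×1 (I)

MMDCCXI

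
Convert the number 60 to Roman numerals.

Convert 60 to Roman numerals:
  60 contains 1×50 (L)
  10 contains 1×10 (X)

LX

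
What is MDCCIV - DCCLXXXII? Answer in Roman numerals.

MDCCIV = 1704
DCCLXXXII = 782
1704 - 782 = 922

CMXXII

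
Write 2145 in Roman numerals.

Convert 2145 to Roman numerals:
  2145 contains 2×1000 (MM)
  145 contains 1×100 (C)
  45 contains 1×40 (XL)
  5 contains 1×5 (V)

MMCXLV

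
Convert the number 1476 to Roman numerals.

Convert 1476 to Roman numerals:
  1476 contains 1×1000 (M)
  476 contains 1×400 (CD)
  76 contains 1×50 (L)
  26 contains 2×10 (XX)
  6 contains 1×5 (V)
  1 contains 1×1 (I)

MCDLXXVI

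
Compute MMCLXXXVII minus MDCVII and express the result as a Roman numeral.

MMCLXXXVII = 2187
MDCVII = 1607
2187 - 1607 = 580

DLXXX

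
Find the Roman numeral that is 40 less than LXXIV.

LXXIV = 74
74 - 40 = 34

XXXIV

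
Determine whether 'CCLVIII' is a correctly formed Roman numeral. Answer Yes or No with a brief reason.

'CCLVIII': Check the rules: uses only the symbols I, V, X, L, C, D, M; no symbol is repeated more than three times in a row; V, L and D each appear at most once; no smaller symbol precedes a larger one (values never increase from left to right). Value: C (100) + C (100) + L (50) + V (5) + I (1) + I (1) + I (1) = 258. So it is a valid standard Roman numeral.

Yes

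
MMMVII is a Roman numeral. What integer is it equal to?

MMMVII: M=1000, M=1000, M=1000, V=5, I=1, I=1
1000 + 1000 + 1000 + 5 + 1 + 1 = 3007

3007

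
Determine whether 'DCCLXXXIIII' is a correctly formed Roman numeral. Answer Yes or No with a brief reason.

'DCCLXXXIIII': More than 3 consecutive I's

No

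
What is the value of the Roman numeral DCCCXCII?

DCCCXCII: D=500, C=100, C=100, C=100, XC=90, I=1, I=1
500 + 100 + 100 + 100 + 90 + 1 + 1 = 892

892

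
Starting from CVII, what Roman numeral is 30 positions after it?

CVII = 107
107 + 30 = 137

CXXXVII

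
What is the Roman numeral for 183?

Convert 183 to Roman numerals:
  183 contains 1×100 (C)
  83 contains 1×50 (L)
  33 contains 3×10 (XXX)
  3 contains 3×1 (III)

CLXXXIII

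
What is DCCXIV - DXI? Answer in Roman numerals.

DCCXIV = 714
DXI = 511
714 - 511 = 203

CCIII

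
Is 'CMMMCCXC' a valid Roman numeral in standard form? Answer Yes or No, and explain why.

'CMMMCCXC': C (position 1) comes before the larger symbol M (position 3) without being directly in front of it as a subtractive pair; apart from IV, IX, XL, XC, CD and CM, symbols must go from largest to smallest

No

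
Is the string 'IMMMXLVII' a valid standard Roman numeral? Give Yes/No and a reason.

'IMMMXLVII': Invalid subtractive combination: IM

No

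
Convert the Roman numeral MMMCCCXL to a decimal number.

MMMCCCXL: M=1000, M=1000, M=1000, C=100, C=100, C=100, XL=40
1000 + 1000 + 1000 + 100 + 100 + 100 + 40 = 3340

3340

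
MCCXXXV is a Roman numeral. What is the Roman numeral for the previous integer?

MCCXXXV = 1235; previous is 1234

MCCXXXIV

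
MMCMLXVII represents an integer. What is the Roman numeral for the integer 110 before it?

MMCMLXVII = 2967
2967 - 110 = 2857

MMDCCCLVII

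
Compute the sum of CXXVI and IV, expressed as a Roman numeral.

CXXVI = 126
IV = 4
126 + 4 = 130

CXXX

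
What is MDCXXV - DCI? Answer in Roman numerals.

MDCXXV = 1625
DCI = 601
1625 - 601 = 1024

MXXIV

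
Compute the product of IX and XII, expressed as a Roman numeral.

IX = 9
XII = 12
9 × 12 = 108

CVIII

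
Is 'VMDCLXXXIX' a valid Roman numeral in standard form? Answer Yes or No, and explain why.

'VMDCLXXXIX': Invalid subtractive combination: VM

No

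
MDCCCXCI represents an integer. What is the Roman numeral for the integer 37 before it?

MDCCCXCI = 1891
1891 - 37 = 1854

MDCCCLIV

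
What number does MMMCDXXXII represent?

MMMCDXXXII: M=1000, M=1000, M=1000, CD=400, X=10, X=10, X=10, I=1, I=1
1000 + 1000 + 1000 + 400 + 10 + 10 + 10 + 1 + 1 = 3432

3432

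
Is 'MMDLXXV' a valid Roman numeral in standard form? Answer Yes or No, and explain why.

'MMDLXXV': Check the rules: uses only the symbols I, V, X, L, C, D, M; no symbol is repeated more than three times in a row; V, L and D each appear at most once; no smaller symbol precedes a larger one (values never increase from left to right). Value: M (1000) + M (1000) + D (500) + L (50) + X (10) + X (10) + V (5) = 2575. So it is a valid standard Roman numeral.

Yes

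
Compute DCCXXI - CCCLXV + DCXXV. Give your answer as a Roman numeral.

DCCXXI = 721, CCCLXV = 365, DCXXV = 625
721 - 365 = 356
356 + 625 = 981

CMLXXXI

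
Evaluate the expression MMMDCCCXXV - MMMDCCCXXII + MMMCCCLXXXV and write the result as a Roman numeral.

MMMDCCCXXV = 3825, MMMDCCCXXII = 3822, MMMCCCLXXXV = 3385
3825 - 3822 = 3
3 + 3385 = 3388

MMMCCCLXXXVIII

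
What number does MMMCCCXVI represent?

MMMCCCXVI: M=1000, M=1000, M=1000, C=100, C=100, C=100, X=10, V=5, I=1
1000 + 1000 + 1000 + 100 + 100 + 100 + 10 + 5 + 1 = 3316

3316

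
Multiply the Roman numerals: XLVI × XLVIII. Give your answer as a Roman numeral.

XLVI = 46
XLVIII = 48
46 × 48 = 2208

MMCCVIII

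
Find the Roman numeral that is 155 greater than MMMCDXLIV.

MMMCDXLIV = 3444
3444 + 155 = 3599

MMMDXCIX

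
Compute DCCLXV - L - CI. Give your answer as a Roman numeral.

DCCLXV = 765, L = 50, CI = 101
765 - 50 = 715
715 - 101 = 614

DCXIV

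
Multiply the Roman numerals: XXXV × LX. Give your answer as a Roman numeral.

XXXV = 35
LX = 60
35 × 60 = 2100

MMC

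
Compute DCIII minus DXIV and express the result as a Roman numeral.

DCIII = 603
DXIV = 514
603 - 514 = 89

LXXXIX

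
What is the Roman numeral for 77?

Convert 77 to Roman numerals:
  77 contains 1×50 (L)
  27 contains 2×10 (XX)
  7 contains 1×5 (V)
  2 contains 2×1 (II)

LXXVII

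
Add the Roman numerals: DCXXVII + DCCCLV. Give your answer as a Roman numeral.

DCXXVII = 627
DCCCLV = 855
627 + 855 = 1482

MCDLXXXII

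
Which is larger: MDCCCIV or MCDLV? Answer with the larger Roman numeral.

MDCCCIV = 1804
MCDLV = 1455
1804 is larger

MDCCCIV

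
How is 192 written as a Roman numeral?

Convert 192 to Roman numerals:
  192 contains 1×100 (C)
  92 contains 1×90 (XC)
  2 contains 2×1 (II)

CXCII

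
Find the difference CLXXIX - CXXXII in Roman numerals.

CLXXIX = 179
CXXXII = 132
179 - 132 = 47

XLVII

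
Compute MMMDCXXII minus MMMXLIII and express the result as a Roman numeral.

MMMDCXXII = 3622
MMMXLIII = 3043
3622 - 3043 = 579

DLXXIX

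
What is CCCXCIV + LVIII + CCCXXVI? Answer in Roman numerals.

CCCXCIV = 394, LVIII = 58, CCCXXVI = 326
394 + 58 = 452
452 + 326 = 778

DCCLXXVIII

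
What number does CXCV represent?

CXCV: C=100, XC=90, V=5
100 + 90 + 5 = 195

195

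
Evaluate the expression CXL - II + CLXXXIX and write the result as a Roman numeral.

CXL = 140, II = 2, CLXXXIX = 189
140 - 2 = 138
138 + 189 = 327

CCCXXVII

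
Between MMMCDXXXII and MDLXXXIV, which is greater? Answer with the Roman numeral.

MMMCDXXXII = 3432
MDLXXXIV = 1584
3432 is larger

MMMCDXXXII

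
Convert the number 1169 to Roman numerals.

Convert 1169 to Roman numerals:
  1169 contains 1×1000 (M)
  169 contains 1×100 (C)
  69 contains 1×50 (L)
  19 contains 1×10 (X)
  9 contains 1×9 (IX)

MCLXIX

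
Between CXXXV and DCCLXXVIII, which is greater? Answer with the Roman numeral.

CXXXV = 135
DCCLXXVIII = 778
778 is larger

DCCLXXVIII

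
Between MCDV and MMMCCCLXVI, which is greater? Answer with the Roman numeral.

MCDV = 1405
MMMCCCLXVI = 3366
3366 is larger

MMMCCCLXVI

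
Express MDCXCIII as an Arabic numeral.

MDCXCIII: M=1000, D=500, C=100, XC=90, I=1, I=1, I=1
1000 + 500 + 100 + 90 + 1 + 1 + 1 = 1693

1693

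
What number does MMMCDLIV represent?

MMMCDLIV: M=1000, M=1000, M=1000, CD=400, L=50, IV=4
1000 + 1000 + 1000 + 400 + 50 + 4 = 3454

3454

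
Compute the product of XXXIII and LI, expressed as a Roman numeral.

XXXIII = 33
LI = 51
33 × 51 = 1683

MDCLXXXIII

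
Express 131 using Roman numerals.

Convert 131 to Roman numerals:
  131 contains 1×100 (C)
  31 contains 3×10 (XXX)
  1 contains 1×1 (I)

CXXXI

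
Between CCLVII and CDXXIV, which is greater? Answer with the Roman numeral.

CCLVII = 257
CDXXIV = 424
424 is larger

CDXXIV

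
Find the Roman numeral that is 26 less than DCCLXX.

DCCLXX = 770
770 - 26 = 744

DCCXLIV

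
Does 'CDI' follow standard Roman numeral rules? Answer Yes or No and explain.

'CDI': Check the rules: uses only the symbols I, V, X, L, C, D, M; no symbol is repeated more than three times in a row; V, L and D each appear at most once; the only place a smaller symbol precedes a larger one is the allowed subtractive pair CD, the symbol right after such a pair (if any) is smaller than the pair's first symbol, and otherwise the values never increase from left to right. Value: CD (400) + I (1) = 401. So it is a valid standard Roman numeral.

Yes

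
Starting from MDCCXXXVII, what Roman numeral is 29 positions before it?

MDCCXXXVII = 1737
1737 - 29 = 1708

MDCCVIII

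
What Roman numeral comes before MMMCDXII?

MMMCDXII = 3412; previous is 3411

MMMCDXI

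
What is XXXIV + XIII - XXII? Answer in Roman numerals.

XXXIV = 34, XIII = 13, XXII = 22
34 + 13 = 47
47 - 22 = 25

XXV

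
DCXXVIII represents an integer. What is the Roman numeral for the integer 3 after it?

DCXXVIII = 628
628 + 3 = 631

DCXXXI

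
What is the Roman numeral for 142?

Convert 142 to Roman numerals:
  142 contains 1×100 (C)
  42 contains 1×40 (XL)
  2 contains 2×1 (II)

CXLII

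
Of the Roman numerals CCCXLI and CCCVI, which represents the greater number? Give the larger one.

CCCXLI = 341
CCCVI = 306
341 is larger

CCCXLI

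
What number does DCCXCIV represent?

DCCXCIV: D=500, C=100, C=100, XC=90, IV=4
500 + 100 + 100 + 90 + 4 = 794

794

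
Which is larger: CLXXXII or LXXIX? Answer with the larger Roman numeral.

CLXXXII = 182
LXXIX = 79
182 is larger

CLXXXII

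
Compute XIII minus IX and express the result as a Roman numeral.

XIII = 13
IX = 9
13 - 9 = 4

IV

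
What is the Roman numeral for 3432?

Convert 3432 to Roman numerals:
  3432 contains 3×1000 (MMM)
  432 contains 1×400 (CD)
  32 contains 3×10 (XXX)
  2 contains 2×1 (II)

MMMCDXXXII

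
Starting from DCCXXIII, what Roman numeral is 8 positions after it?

DCCXXIII = 723
723 + 8 = 731

DCCXXXI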